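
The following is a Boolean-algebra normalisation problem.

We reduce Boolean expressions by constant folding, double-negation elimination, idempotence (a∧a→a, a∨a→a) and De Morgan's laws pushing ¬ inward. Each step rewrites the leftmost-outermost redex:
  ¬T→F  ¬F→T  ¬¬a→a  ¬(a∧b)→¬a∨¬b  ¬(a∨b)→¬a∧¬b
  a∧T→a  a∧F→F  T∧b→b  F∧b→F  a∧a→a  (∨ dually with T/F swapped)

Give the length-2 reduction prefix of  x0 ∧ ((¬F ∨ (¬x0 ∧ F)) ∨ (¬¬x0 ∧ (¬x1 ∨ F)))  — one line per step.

Answer: after 2 steps: x0 ∧ (T ∨ (¬¬x0 ∧ (¬x1 ∨ F)))

Reduction:
  start: x0 ∧ ((¬F ∨ (¬x0 ∧ F)) ∨ (¬¬x0 ∧ (¬x1 ∨ F)))
  →1  x0 ∧ ((T ∨ (¬x0 ∧ F)) ∨ (¬¬x0 ∧ (¬x1 ∨ F)))
  →2  x0 ∧ (T ∨ (¬¬x0 ∧ (¬x1 ∨ F)))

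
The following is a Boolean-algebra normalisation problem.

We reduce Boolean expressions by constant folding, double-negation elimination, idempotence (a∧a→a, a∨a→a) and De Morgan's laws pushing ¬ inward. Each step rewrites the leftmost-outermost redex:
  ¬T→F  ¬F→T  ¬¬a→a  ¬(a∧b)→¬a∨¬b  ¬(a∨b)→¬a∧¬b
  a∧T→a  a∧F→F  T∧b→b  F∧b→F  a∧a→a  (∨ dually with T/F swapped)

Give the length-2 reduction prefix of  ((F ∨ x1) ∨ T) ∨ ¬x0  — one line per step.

  start: ((F ∨ x1) ∨ T) ∨ ¬x0
  →1  T ∨ ¬x0
  →2  T

Answer: after 2 steps: T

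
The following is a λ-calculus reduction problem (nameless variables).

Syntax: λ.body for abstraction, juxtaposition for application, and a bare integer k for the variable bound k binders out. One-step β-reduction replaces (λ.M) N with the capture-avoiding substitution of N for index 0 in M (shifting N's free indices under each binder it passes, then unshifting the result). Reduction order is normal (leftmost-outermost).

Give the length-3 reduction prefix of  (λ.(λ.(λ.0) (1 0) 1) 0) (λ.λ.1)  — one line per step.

  start: (λ.(λ.(λ.0) (1 0) 1) 0) (λ.λ.1)
  [1] (λ.(λ.0) ((λ.λ.1) 0) (λ.λ.1)) (λ.λ.1)
  [2] (λ.0) ((λ.λ.1) (λ.λ.1)) (λ.λ.1)
  [3] (λ.λ.1) (λ.λ.1) (λ.λ.1)

Answer: after 3 steps: (λ.λ.1) (λ.λ.1) (λ.λ.1)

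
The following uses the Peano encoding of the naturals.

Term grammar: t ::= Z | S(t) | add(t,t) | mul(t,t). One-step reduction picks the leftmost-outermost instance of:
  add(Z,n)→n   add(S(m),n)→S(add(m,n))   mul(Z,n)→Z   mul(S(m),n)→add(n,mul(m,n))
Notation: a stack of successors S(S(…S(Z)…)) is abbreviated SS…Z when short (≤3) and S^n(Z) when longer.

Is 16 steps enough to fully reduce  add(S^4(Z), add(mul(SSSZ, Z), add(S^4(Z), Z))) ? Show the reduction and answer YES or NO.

  start: add(S^4(Z), add(mul(SSSZ, Z), add(S^4(Z), Z)))
  →1  S(add(SSSZ, add(mul(SSSZ, Z), add(S^4(Z), Z))))
  →2  S(S(add(SSZ, add(mul(SSSZ, Z), add(S^4(Z), Z)))))
  →3  S(S(S(add(SZ, add(mul(SSSZ, Z), add(S^4(Z), Z))))))
  →4  S(S(S(S(add(Z, add(mul(SSSZ, Z), add(S^4(Z), Z)))))))
  →5  S(S(S(S(add(mul(SSSZ, Z), add(S^4(Z), Z))))))
  →6  S(S(S(S(add(add(Z, mul(SSZ, Z)), add(S^4(Z), Z))))))
  →7  S(S(S(S(add(mul(SSZ, Z), add(S^4(Z), Z))))))
  →8  S(S(S(S(add(add(Z, mul(SZ, Z)), add(S^4(Z), Z))))))
  →9  S(S(S(S(add(mul(SZ, Z), add(S^4(Z), Z))))))
  →10  S(S(S(S(add(add(Z, mul(Z, Z)), add(S^4(Z), Z))))))
  →11  S(S(S(S(add(mul(Z, Z), add(S^4(Z), Z))))))
  →12  S(S(S(S(add(Z, add(S^4(Z), Z))))))
  →13  S(S(S(S(add(S^4(Z), Z)))))
  →14  S(S(S(S(S(add(SSSZ, Z))))))
  →15  S(S(S(S(S(S(add(SSZ, Z)))))))
  →16  S(S(S(S(S(S(S(add(SZ, Z))))))))

Answer: NO — after 16 steps the term is S(S(S(S(S(S(S(add(SZ, Z)))))))), not yet normal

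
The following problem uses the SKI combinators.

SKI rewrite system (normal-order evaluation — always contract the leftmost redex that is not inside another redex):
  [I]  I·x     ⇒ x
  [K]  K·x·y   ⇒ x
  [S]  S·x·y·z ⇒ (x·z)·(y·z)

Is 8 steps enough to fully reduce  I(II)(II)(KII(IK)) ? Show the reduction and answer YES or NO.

Answer: YES — reaches normal form K in 8 ≤ 8 steps

Working:
  start: I(II)(II)(KII(IK))
  step 1: II(II)(KII(IK))
  step 2: I(II)(KII(IK))
  step 3: II(KII(IK))
  step 4: I(KII(IK))
  step 5: KII(IK)
  step 6: I(IK)
  step 7: IK
  step 8: K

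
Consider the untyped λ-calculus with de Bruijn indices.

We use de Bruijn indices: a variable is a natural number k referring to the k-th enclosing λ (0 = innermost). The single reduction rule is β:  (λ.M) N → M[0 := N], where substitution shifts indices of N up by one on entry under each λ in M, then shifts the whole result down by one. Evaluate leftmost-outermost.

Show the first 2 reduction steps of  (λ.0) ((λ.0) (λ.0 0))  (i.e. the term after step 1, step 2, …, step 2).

Answer: after 2 steps: λ.0 0

Derivation:
  start: (λ.0) ((λ.0) (λ.0 0))
  step 1: (λ.0) (λ.0 0)
  step 2: λ.0 0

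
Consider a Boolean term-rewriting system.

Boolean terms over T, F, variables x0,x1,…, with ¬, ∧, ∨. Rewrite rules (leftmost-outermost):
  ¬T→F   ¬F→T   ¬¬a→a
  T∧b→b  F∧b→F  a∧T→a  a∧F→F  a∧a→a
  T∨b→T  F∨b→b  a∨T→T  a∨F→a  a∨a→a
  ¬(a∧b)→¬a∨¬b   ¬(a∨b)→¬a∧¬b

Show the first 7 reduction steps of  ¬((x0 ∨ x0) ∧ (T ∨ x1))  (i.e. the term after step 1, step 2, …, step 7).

Answer: after 7 steps: ¬x0

Working:
  start: ¬((x0 ∨ x0) ∧ (T ∨ x1))
  [1] ¬(x0 ∨ x0) ∨ ¬(T ∨ x1)
  [2] (¬x0 ∧ ¬x0) ∨ ¬(T ∨ x1)
  [3] ¬x0 ∨ ¬(T ∨ x1)
  [4] ¬x0 ∨ (¬T ∧ ¬x1)
  [5] ¬x0 ∨ (F ∧ ¬x1)
  [6] ¬x0 ∨ F
  [7] ¬x0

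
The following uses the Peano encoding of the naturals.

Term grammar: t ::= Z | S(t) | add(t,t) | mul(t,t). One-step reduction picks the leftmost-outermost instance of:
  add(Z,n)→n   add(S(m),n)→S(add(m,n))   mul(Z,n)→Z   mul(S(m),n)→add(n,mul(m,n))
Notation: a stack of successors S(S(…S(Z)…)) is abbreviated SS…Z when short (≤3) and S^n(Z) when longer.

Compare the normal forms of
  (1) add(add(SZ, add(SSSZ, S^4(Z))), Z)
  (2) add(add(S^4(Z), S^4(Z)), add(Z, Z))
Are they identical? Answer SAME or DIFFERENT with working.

Answer: SAME — A ⇓ S^8(Z), B ⇓ S^8(Z)

Derivation:
Term A:
  start: add(add(SZ, add(SSSZ, S^4(Z))), Z)
  [1] add(S(add(Z, add(SSSZ, S^4(Z)))), Z)
  [2] S(add(add(Z, add(SSSZ, S^4(Z))), Z))
  [3] S(add(add(SSSZ, S^4(Z)), Z))
  [4] S(add(S(add(SSZ, S^4(Z))), Z))
  [5] S(S(add(add(SSZ, S^4(Z)), Z)))
  [6] S(S(add(S(add(SZ, S^4(Z))), Z)))
  [7] S(S(S(add(add(SZ, S^4(Z)), Z))))
  [8] S(S(S(add(S(add(Z, S^4(Z))), Z))))
  [9] S(S(S(S(add(add(Z, S^4(Z)), Z)))))
  [10] S(S(S(S(add(S^4(Z), Z)))))
  [11] S(S(S(S(S(add(SSSZ, Z))))))
  [12] S(S(S(S(S(S(add(SSZ, Z)))))))
  [13] S(S(S(S(S(S(S(add(SZ, Z))))))))
  [14] S(S(S(S(S(S(S(S(add(Z, Z)))))))))
  [15] S^8(Z)

Term B:
  start: add(add(S^4(Z), S^4(Z)), add(Z, Z))
  [1] add(S(add(SSSZ, S^4(Z))), add(Z, Z))
  [2] S(add(add(SSSZ, S^4(Z)), add(Z, Z)))
  [3] S(add(S(add(SSZ, S^4(Z))), add(Z, Z)))
  [4] S(S(add(add(SSZ, S^4(Z)), add(Z, Z))))
  [5] S(S(add(S(add(SZ, S^4(Z))), add(Z, Z))))
  [6] S(S(S(add(add(SZ, S^4(Z)), add(Z, Z)))))
  [7] S(S(S(add(S(add(Z, S^4(Z))), add(Z, Z)))))
  [8] S(S(S(S(add(add(Z, S^4(Z)), add(Z, Z))))))
  [9] S(S(S(S(add(S^4(Z), add(Z, Z))))))
  [10] S(S(S(S(S(add(SSSZ, add(Z, Z)))))))
  [11] S(S(S(S(S(S(add(SSZ, add(Z, Z))))))))
  [12] S(S(S(S(S(S(S(add(SZ, add(Z, Z)))))))))
  [13] S(S(S(S(S(S(S(S(add(Z, add(Z, Z))))))))))
  [14] S(S(S(S(S(S(S(S(add(Z, Z)))))))))
  [15] S^8(Z)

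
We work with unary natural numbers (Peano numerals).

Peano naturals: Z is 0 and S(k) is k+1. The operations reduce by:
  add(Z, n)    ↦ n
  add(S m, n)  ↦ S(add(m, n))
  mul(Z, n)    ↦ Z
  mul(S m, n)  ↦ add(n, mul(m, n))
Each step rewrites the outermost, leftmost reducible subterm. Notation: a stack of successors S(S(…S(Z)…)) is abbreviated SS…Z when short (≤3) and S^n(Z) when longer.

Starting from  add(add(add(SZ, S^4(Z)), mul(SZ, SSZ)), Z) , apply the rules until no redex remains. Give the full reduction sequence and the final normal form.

Answer: normal form = S^7(Z)  (in 21 steps)

Derivation:
  start: add(add(add(SZ, S^4(Z)), mul(SZ, SSZ)), Z)
  [1] add(add(S(add(Z, S^4(Z))), mul(SZ, SSZ)), Z)
  [2] add(S(add(add(Z, S^4(Z)), mul(SZ, SSZ))), Z)
  [3] S(add(add(add(Z, S^4(Z)), mul(SZ, SSZ)), Z))
  [4] S(add(add(S^4(Z), mul(SZ, SSZ)), Z))
  [5] S(add(S(add(SSSZ, mul(SZ, SSZ))), Z))
  [6] S(S(add(add(SSSZ, mul(SZ, SSZ)), Z)))
  [7] S(S(add(S(add(SSZ, mul(SZ, SSZ))), Z)))
  [8] S(S(S(add(add(SSZ, mul(SZ, SSZ)), Z))))
  [9] S(S(S(add(S(add(SZ, mul(SZ, SSZ))), Z))))
  [10] S(S(S(S(add(add(SZ, mul(SZ, SSZ)), Z)))))
  [11] S(S(S(S(add(S(add(Z, mul(SZ, SSZ))), Z)))))
  [12] S(S(S(S(S(add(add(Z, mul(SZ, SSZ)), Z))))))
  [13] S(S(S(S(S(add(mul(SZ, SSZ), Z))))))
  [14] S(S(S(S(S(add(add(SSZ, mul(Z, SSZ)), Z))))))
  [15] S(S(S(S(S(add(S(add(SZ, mul(Z, SSZ))), Z))))))
  [16] S(S(S(S(S(S(add(add(SZ, mul(Z, SSZ)), Z)))))))
  [17] S(S(S(S(S(S(add(S(add(Z, mul(Z, SSZ))), Z)))))))
  [18] S(S(S(S(S(S(S(add(add(Z, mul(Z, SSZ)), Z))))))))
  [19] S(S(S(S(S(S(S(add(mul(Z, SSZ), Z))))))))
  [20] S(S(S(S(S(S(S(add(Z, Z))))))))
  [21] S^7(Z)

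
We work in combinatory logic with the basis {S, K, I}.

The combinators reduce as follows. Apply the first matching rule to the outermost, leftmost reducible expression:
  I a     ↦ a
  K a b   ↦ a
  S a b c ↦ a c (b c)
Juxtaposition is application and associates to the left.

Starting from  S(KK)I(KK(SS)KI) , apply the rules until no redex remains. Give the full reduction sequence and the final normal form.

Answer: normal form = KK  (in 5 steps)

Derivation:
  start: S(KK)I(KK(SS)KI)
  step 1: KK(KK(SS)KI)(I(KK(SS)KI))
  step 2: K(I(KK(SS)KI))
  step 3: K(KK(SS)KI)
  step 4: K(KKI)
  step 5: KK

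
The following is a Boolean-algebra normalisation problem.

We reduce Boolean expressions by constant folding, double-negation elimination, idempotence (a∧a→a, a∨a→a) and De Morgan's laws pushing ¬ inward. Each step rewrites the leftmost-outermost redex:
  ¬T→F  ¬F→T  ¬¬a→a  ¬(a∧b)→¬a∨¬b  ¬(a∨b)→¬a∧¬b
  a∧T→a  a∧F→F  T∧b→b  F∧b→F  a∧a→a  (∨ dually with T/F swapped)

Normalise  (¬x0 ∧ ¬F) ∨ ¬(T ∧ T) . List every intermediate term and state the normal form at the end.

  start: (¬x0 ∧ ¬F) ∨ ¬(T ∧ T)
  step 1: (¬x0 ∧ T) ∨ ¬(T ∧ T)
  step 2: ¬x0 ∨ ¬(T ∧ T)
  step 3: ¬x0 ∨ (¬T ∨ ¬T)
  step 4: ¬x0 ∨ ¬T
  step 5: ¬x0 ∨ F
  step 6: ¬x0

Answer: normal form = ¬x0  (in 6 steps)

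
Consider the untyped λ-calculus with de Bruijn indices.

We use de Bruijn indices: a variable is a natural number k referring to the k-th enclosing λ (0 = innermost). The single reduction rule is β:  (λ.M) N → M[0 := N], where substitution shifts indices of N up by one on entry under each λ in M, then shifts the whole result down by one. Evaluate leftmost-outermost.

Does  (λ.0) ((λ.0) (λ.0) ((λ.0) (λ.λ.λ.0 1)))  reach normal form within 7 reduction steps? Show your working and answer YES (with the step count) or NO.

  start: (λ.0) ((λ.0) (λ.0) ((λ.0) (λ.λ.λ.0 1)))
  step 1: (λ.0) (λ.0) ((λ.0) (λ.λ.λ.0 1))
  step 2: (λ.0) ((λ.0) (λ.λ.λ.0 1))
  step 3: (λ.0) (λ.λ.λ.0 1)
  step 4: λ.λ.λ.0 1

Answer: YES — reaches normal form λ.λ.λ.0 1 in 4 ≤ 7 steps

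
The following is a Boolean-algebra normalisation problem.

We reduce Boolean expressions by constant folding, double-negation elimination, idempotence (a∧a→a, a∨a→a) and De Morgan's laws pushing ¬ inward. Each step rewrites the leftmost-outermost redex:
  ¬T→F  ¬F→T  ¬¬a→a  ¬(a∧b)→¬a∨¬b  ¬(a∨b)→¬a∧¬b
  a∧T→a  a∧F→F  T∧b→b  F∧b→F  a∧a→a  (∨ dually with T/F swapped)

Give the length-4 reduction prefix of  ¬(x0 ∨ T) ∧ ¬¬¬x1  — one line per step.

Answer: after 4 steps: F

Working:
  start: ¬(x0 ∨ T) ∧ ¬¬¬x1
  →1  (¬x0 ∧ ¬T) ∧ ¬¬¬x1
  →2  (¬x0 ∧ F) ∧ ¬¬¬x1
  →3  F ∧ ¬¬¬x1
  →4  F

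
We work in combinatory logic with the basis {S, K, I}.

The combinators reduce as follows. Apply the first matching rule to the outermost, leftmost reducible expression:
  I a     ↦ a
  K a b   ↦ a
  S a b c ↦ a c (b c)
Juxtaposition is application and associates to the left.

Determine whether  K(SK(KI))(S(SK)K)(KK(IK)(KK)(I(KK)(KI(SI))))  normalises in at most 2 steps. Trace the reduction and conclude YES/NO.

Answer: NO — after 2 steps the term is K(KK(IK)(KK)(I(KK)(KI(SI))))(KI(KK(IK)(KK)(I(KK)(KI(SI))))), not yet normal

Derivation:
  start: K(SK(KI))(S(SK)K)(KK(IK)(KK)(I(KK)(KI(SI))))
  →1  SK(KI)(KK(IK)(KK)(I(KK)(KI(SI))))
  →2  K(KK(IK)(KK)(I(KK)(KI(SI))))(KI(KK(IK)(KK)(I(KK)(KI(SI)))))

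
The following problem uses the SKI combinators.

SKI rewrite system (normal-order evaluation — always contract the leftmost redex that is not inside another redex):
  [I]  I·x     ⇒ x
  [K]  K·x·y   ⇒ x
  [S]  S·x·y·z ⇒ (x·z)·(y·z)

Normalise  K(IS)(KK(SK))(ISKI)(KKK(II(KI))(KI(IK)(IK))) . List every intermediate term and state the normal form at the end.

  start: K(IS)(KK(SK))(ISKI)(KKK(II(KI))(KI(IK)(IK)))
  →1  IS(ISKI)(KKK(II(KI))(KI(IK)(IK)))
  →2  S(ISKI)(KKK(II(KI))(KI(IK)(IK)))
  →3  S(SKI)(KKK(II(KI))(KI(IK)(IK)))
  →4  S(SKI)(K(II(KI))(KI(IK)(IK)))
  →5  S(SKI)(II(KI))
  →6  S(SKI)(I(KI))
  →7  S(SKI)(KI)

Answer: normal form = S(SKI)(KI)  (in 7 steps)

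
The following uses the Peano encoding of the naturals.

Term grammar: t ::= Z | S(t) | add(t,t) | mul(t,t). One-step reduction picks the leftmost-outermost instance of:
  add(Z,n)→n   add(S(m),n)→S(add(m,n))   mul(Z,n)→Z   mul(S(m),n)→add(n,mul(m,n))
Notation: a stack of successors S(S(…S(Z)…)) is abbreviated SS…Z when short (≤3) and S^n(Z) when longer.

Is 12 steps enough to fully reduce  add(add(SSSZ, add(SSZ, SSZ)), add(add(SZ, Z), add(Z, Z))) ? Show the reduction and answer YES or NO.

Answer: NO — after 12 steps the term is S(S(S(S(S(add(SSZ, add(add(SZ, Z), add(Z, Z)))))))), not yet normal

Working:
  start: add(add(SSSZ, add(SSZ, SSZ)), add(add(SZ, Z), add(Z, Z)))
  step 1: add(S(add(SSZ, add(SSZ, SSZ))), add(add(SZ, Z), add(Z, Z)))
  step 2: S(add(add(SSZ, add(SSZ, SSZ)), add(add(SZ, Z), add(Z, Z))))
  step 3: S(add(S(add(SZ, add(SSZ, SSZ))), add(add(SZ, Z), add(Z, Z))))
  step 4: S(S(add(add(SZ, add(SSZ, SSZ)), add(add(SZ, Z), add(Z, Z)))))
  step 5: S(S(add(S(add(Z, add(SSZ, SSZ))), add(add(SZ, Z), add(Z, Z)))))
  step 6: S(S(S(add(add(Z, add(SSZ, SSZ)), add(add(SZ, Z), add(Z, Z))))))
  step 7: S(S(S(add(add(SSZ, SSZ), add(add(SZ, Z), add(Z, Z))))))
  step 8: S(S(S(add(S(add(SZ, SSZ)), add(add(SZ, Z), add(Z, Z))))))
  step 9: S(S(S(S(add(add(SZ, SSZ), add(add(SZ, Z), add(Z, Z)))))))
  step 10: S(S(S(S(add(S(add(Z, SSZ)), add(add(SZ, Z), add(Z, Z)))))))
  step 11: S(S(S(S(S(add(add(Z, SSZ), add(add(SZ, Z), add(Z, Z))))))))
  step 12: S(S(S(S(S(add(SSZ, add(add(SZ, Z), add(Z, Z))))))))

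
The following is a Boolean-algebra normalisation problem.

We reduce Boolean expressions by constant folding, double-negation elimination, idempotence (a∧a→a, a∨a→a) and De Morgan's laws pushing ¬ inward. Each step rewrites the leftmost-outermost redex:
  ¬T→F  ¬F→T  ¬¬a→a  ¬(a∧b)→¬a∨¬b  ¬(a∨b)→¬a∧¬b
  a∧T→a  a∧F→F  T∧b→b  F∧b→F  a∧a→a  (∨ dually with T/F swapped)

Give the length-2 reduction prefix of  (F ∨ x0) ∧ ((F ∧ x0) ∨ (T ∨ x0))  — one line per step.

Answer: after 2 steps: x0 ∧ (F ∨ (T ∨ x0))

Working:
  start: (F ∨ x0) ∧ ((F ∧ x0) ∨ (T ∨ x0))
  →1  x0 ∧ ((F ∧ x0) ∨ (T ∨ x0))
  →2  x0 ∧ (F ∨ (T ∨ x0))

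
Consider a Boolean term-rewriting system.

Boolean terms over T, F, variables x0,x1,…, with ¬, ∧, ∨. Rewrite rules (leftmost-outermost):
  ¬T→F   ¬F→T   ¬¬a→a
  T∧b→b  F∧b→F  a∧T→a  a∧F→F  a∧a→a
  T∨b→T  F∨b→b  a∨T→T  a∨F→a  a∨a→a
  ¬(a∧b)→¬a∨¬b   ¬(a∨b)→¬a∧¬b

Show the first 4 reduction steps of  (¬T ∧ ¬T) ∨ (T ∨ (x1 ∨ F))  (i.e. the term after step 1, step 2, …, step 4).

Answer: after 4 steps: T

Reduction:
  start: (¬T ∧ ¬T) ∨ (T ∨ (x1 ∨ F))
  →1  ¬T ∨ (T ∨ (x1 ∨ F))
  →2  F ∨ (T ∨ (x1 ∨ F))
  →3  T ∨ (x1 ∨ F)
  →4  T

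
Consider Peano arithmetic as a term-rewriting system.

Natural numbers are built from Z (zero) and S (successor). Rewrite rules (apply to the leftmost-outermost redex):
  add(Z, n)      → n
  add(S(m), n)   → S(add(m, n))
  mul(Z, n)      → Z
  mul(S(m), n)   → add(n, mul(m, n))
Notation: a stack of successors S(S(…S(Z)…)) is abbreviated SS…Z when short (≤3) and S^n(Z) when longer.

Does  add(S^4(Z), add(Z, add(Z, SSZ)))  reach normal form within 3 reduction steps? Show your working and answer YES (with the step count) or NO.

  start: add(S^4(Z), add(Z, add(Z, SSZ)))
  →1  S(add(SSSZ, add(Z, add(Z, SSZ))))
  →2  S(S(add(SSZ, add(Z, add(Z, SSZ)))))
  →3  S(S(S(add(SZ, add(Z, add(Z, SSZ))))))

Answer: NO — after 3 steps the term is S(S(S(add(SZ, add(Z, add(Z, SSZ)))))), not yet normal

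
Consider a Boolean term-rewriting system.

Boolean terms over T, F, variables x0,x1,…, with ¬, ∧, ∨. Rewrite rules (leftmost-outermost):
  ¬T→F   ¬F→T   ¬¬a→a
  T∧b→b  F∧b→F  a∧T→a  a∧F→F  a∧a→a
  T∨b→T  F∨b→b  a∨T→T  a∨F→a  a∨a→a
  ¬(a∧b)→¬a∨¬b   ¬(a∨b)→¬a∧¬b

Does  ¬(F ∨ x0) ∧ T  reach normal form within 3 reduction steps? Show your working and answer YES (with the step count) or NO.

Answer: NO — after 3 steps the term is T ∧ ¬x0, not yet normal

Reduction:
  start: ¬(F ∨ x0) ∧ T
  step 1: ¬(F ∨ x0)
  step 2: ¬F ∧ ¬x0
  step 3: T ∧ ¬x0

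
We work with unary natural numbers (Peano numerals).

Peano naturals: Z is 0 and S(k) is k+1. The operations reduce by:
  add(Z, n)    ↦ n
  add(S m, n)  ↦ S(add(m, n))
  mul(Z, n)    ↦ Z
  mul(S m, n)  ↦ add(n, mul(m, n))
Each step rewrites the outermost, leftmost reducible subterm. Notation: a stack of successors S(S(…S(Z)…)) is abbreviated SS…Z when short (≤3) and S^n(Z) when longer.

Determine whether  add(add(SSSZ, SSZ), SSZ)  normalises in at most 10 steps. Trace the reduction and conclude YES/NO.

  start: add(add(SSSZ, SSZ), SSZ)
  →1  add(S(add(SSZ, SSZ)), SSZ)
  →2  S(add(add(SSZ, SSZ), SSZ))
  →3  S(add(S(add(SZ, SSZ)), SSZ))
  →4  S(S(add(add(SZ, SSZ), SSZ)))
  →5  S(S(add(S(add(Z, SSZ)), SSZ)))
  →6  S(S(S(add(add(Z, SSZ), SSZ))))
  →7  S(S(S(add(SSZ, SSZ))))
  →8  S(S(S(S(add(SZ, SSZ)))))
  →9  S(S(S(S(S(add(Z, SSZ))))))
  →10  S^7(Z)

Answer: YES — reaches normal form S^7(Z) in 10 ≤ 10 steps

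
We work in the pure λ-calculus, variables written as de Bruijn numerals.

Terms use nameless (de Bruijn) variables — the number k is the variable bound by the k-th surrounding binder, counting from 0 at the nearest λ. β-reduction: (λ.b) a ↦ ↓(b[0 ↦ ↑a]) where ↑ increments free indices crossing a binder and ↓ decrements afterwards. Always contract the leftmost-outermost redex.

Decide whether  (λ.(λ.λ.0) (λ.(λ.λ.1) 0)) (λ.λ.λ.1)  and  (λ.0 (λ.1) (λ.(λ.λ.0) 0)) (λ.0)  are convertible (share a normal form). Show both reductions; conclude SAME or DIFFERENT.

Term A:
  start: (λ.(λ.λ.0) (λ.(λ.λ.1) 0)) (λ.λ.λ.1)
  step 1: (λ.λ.0) (λ.(λ.λ.1) 0)
  step 2: λ.0

Term B:
  start: (λ.0 (λ.1) (λ.(λ.λ.0) 0)) (λ.0)
  step 1: (λ.0) (λ.λ.0) (λ.(λ.λ.0) 0)
  step 2: (λ.λ.0) (λ.(λ.λ.0) 0)
  step 3: λ.0

Answer: SAME — A ⇓ λ.0, B ⇓ λ.0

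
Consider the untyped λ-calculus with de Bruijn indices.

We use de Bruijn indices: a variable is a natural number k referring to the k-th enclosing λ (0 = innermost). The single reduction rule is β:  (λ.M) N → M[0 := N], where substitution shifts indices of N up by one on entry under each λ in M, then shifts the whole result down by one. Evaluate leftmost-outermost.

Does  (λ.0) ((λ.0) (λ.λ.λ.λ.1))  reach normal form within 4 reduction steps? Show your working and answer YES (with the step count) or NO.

  start: (λ.0) ((λ.0) (λ.λ.λ.λ.1))
  →1  (λ.0) (λ.λ.λ.λ.1)
  →2  λ.λ.λ.λ.1

Answer: YES — reaches normal form λ.λ.λ.λ.1 in 2 ≤ 4 steps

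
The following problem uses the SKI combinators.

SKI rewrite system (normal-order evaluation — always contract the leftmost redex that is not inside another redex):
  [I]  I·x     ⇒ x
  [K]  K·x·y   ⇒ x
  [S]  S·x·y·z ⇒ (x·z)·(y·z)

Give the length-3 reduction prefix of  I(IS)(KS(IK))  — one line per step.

  start: I(IS)(KS(IK))
  [1] IS(KS(IK))
  [2] S(KS(IK))
  [3] SS

Answer: after 3 steps: SS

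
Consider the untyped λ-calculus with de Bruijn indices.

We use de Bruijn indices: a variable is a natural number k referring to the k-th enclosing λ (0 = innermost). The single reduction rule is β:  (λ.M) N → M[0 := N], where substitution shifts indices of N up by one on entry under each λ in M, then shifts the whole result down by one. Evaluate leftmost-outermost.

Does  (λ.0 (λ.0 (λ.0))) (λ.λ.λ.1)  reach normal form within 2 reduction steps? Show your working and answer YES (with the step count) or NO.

Answer: YES — reaches normal form λ.λ.1 in 2 ≤ 2 steps

Working:
  start: (λ.0 (λ.0 (λ.0))) (λ.λ.λ.1)
  step 1: (λ.λ.λ.1) (λ.0 (λ.0))
  step 2: λ.λ.1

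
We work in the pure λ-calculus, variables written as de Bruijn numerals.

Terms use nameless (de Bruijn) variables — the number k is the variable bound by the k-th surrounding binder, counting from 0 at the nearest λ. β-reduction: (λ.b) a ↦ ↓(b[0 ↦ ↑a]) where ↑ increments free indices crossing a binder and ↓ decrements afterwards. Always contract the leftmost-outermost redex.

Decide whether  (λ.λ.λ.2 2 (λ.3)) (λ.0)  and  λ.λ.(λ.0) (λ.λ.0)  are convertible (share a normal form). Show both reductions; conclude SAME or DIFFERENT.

Term A:
  start: (λ.λ.λ.2 2 (λ.3)) (λ.0)
  step 1: λ.λ.(λ.0) (λ.0) (λ.λ.0)
  step 2: λ.λ.(λ.0) (λ.λ.0)
  step 3: λ.λ.λ.λ.0

Term B:
  start: λ.λ.(λ.0) (λ.λ.0)
  step 1: λ.λ.λ.λ.0

Answer: SAME — A ⇓ λ.λ.λ.λ.0, B ⇓ λ.λ.λ.λ.0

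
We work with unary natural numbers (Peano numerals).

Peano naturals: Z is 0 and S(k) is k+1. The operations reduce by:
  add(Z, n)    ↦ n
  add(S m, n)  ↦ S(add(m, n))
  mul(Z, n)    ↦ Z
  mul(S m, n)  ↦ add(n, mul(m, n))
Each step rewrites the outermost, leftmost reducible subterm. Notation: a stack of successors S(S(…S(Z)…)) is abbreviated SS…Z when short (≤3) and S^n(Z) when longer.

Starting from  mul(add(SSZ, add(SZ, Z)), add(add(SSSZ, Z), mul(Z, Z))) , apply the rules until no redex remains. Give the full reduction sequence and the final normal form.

Answer: normal form = S^9(Z)  (in 48 steps)

Working:
  start: mul(add(SSZ, add(SZ, Z)), add(add(SSSZ, Z), mul(Z, Z)))
  step 1: mul(S(add(SZ, add(SZ, Z))), add(add(SSSZ, Z), mul(Z, Z)))
  step 2: add(add(add(SSSZ, Z), mul(Z, Z)), mul(add(SZ, add(SZ, Z)), add(add(SSSZ, Z), mul(Z, Z))))
  step 3: add(add(S(add(SSZ, Z)), mul(Z, Z)), mul(add(SZ, add(SZ, Z)), add(add(SSSZ, Z), mul(Z, Z))))
  step 4: add(S(add(add(SSZ, Z), mul(Z, Z))), mul(add(SZ, add(SZ, Z)), add(add(SSSZ, Z), mul(Z, Z))))
  step 5: S(add(add(add(SSZ, Z), mul(Z, Z)), mul(add(SZ, add(SZ, Z)), add(add(SSSZ, Z), mul(Z, Z)))))
  step 6: S(add(add(S(add(SZ, Z)), mul(Z, Z)), mul(add(SZ, add(SZ, Z)), add(add(SSSZ, Z), mul(Z, Z)))))
  step 7: S(add(S(add(add(SZ, Z), mul(Z, Z))), mul(add(SZ, add(SZ, Z)), add(add(SSSZ, Z), mul(Z, Z)))))
  step 8: S(S(add(add(add(SZ, Z), mul(Z, Z)), mul(add(SZ, add(SZ, Z)), add(add(SSSZ, Z), mul(Z, Z))))))
  step 9: S(S(add(add(S(add(Z, Z)), mul(Z, Z)), mul(add(SZ, add(SZ, Z)), add(add(SSSZ, Z), mul(Z, Z))))))
  step 10: S(S(add(S(add(add(Z, Z), mul(Z, Z))), mul(add(SZ, add(SZ, Z)), add(add(SSSZ, Z), mul(Z, Z))))))
  step 11: S(S(S(add(add(add(Z, Z), mul(Z, Z)), mul(add(SZ, add(SZ, Z)), add(add(SSSZ, Z), mul(Z, Z)))))))
  step 12: S(S(S(add(add(Z, mul(Z, Z)), mul(add(SZ, add(SZ, Z)), add(add(SSSZ, Z), mul(Z, Z)))))))
  step 13: S(S(S(add(mul(Z, Z), mul(add(SZ, add(SZ, Z)), add(add(SSSZ, Z), mul(Z, Z)))))))
  step 14: S(S(S(add(Z, mul(add(SZ, add(SZ, Z)), add(add(SSSZ, Z), mul(Z, Z)))))))
  step 15: S(S(S(mul(add(SZ, add(SZ, Z)), add(add(SSSZ, Z), mul(Z, Z))))))
  step 16: S(S(S(mul(S(add(Z, add(SZ, Z))), add(add(SSSZ, Z), mul(Z, Z))))))
  step 17: S(S(S(add(add(add(SSSZ, Z), mul(Z, Z)), mul(add(Z, add(SZ, Z)), add(add(SSSZ, Z), mul(Z, Z)))))))
  step 18: S(S(S(add(add(S(add(SSZ, Z)), mul(Z, Z)), mul(add(Z, add(SZ, Z)), add(add(SSSZ, Z), mul(Z, Z)))))))
  step 19: S(S(S(add(S(add(add(SSZ, Z), mul(Z, Z))), mul(add(Z, add(SZ, Z)), add(add(SSSZ, Z), mul(Z, Z)))))))
  step 20: S(S(S(S(add(add(add(SSZ, Z), mul(Z, Z)), mul(add(Z, add(SZ, Z)), add(add(SSSZ, Z), mul(Z, Z))))))))
  step 21: S(S(S(S(add(add(S(add(SZ, Z)), mul(Z, Z)), mul(add(Z, add(SZ, Z)), add(add(SSSZ, Z), mul(Z, Z))))))))
  step 22: S(S(S(S(add(S(add(add(SZ, Z), mul(Z, Z))), mul(add(Z, add(SZ, Z)), add(add(SSSZ, Z), mul(Z, Z))))))))
  step 23: S(S(S(S(S(add(add(add(SZ, Z), mul(Z, Z)), mul(add(Z, add(SZ, Z)), add(add(SSSZ, Z), mul(Z, Z)))))))))
  step 24: S(S(S(S(S(add(add(S(add(Z, Z)), mul(Z, Z)), mul(add(Z, add(SZ, Z)), add(add(SSSZ, Z), mul(Z, Z)))))))))
  step 25: S(S(S(S(S(add(S(add(add(Z, Z), mul(Z, Z))), mul(add(Z, add(SZ, Z)), add(add(SSSZ, Z), mul(Z, Z)))))))))
  step 26: S(S(S(S(S(S(add(add(add(Z, Z), mul(Z, Z)), mul(add(Z, add(SZ, Z)), add(add(SSSZ, Z), mul(Z, Z))))))))))
  step 27: S(S(S(S(S(S(add(add(Z, mul(Z, Z)), mul(add(Z, add(SZ, Z)), add(add(SSSZ, Z), mul(Z, Z))))))))))
  step 28: S(S(S(S(S(S(add(mul(Z, Z), mul(add(Z, add(SZ, Z)), add(add(SSSZ, Z), mul(Z, Z))))))))))
  step 29: S(S(S(S(S(S(add(Z, mul(add(Z, add(SZ, Z)), add(add(SSSZ, Z), mul(Z, Z))))))))))
  step 30: S(S(S(S(S(S(mul(add(Z, add(SZ, Z)), add(add(SSSZ, Z), mul(Z, Z)))))))))
  step 31: S(S(S(S(S(S(mul(add(SZ, Z), add(add(SSSZ, Z), mul(Z, Z)))))))))
  step 32: S(S(S(S(S(S(mul(S(add(Z, Z)), add(add(SSSZ, Z), mul(Z, Z)))))))))
  step 33: S(S(S(S(S(S(add(add(add(SSSZ, Z), mul(Z, Z)), mul(add(Z, Z), add(add(SSSZ, Z), mul(Z, Z))))))))))
  step 34: S(S(S(S(S(S(add(add(S(add(SSZ, Z)), mul(Z, Z)), mul(add(Z, Z), add(add(SSSZ, Z), mul(Z, Z))))))))))
  step 35: S(S(S(S(S(S(add(S(add(add(SSZ, Z), mul(Z, Z))), mul(add(Z, Z), add(add(SSSZ, Z), mul(Z, Z))))))))))
  step 36: S(S(S(S(S(S(S(add(add(add(SSZ, Z), mul(Z, Z)), mul(add(Z, Z), add(add(SSSZ, Z), mul(Z, Z)))))))))))
  step 37: S(S(S(S(S(S(S(add(add(S(add(SZ, Z)), mul(Z, Z)), mul(add(Z, Z), add(add(SSSZ, Z), mul(Z, Z)))))))))))
  step 38: S(S(S(S(S(S(S(add(S(add(add(SZ, Z), mul(Z, Z))), mul(add(Z, Z), add(add(SSSZ, Z), mul(Z, Z)))))))))))
  step 39: S(S(S(S(S(S(S(S(add(add(add(SZ, Z), mul(Z, Z)), mul(add(Z, Z), add(add(SSSZ, Z), mul(Z, Z))))))))))))
  step 40: S(S(S(S(S(S(S(S(add(add(S(add(Z, Z)), mul(Z, Z)), mul(add(Z, Z), add(add(SSSZ, Z), mul(Z, Z))))))))))))
  step 41: S(S(S(S(S(S(S(S(add(S(add(add(Z, Z), mul(Z, Z))), mul(add(Z, Z), add(add(SSSZ, Z), mul(Z, Z))))))))))))
  step 42: S(S(S(S(S(S(S(S(S(add(add(add(Z, Z), mul(Z, Z)), mul(add(Z, Z), add(add(SSSZ, Z), mul(Z, Z)))))))))))))
  step 43: S(S(S(S(S(S(S(S(S(add(add(Z, mul(Z, Z)), mul(add(Z, Z), add(add(SSSZ, Z), mul(Z, Z)))))))))))))
  step 44: S(S(S(S(S(S(S(S(S(add(mul(Z, Z), mul(add(Z, Z), add(add(SSSZ, Z), mul(Z, Z)))))))))))))
  step 45: S(S(S(S(S(S(S(S(S(add(Z, mul(add(Z, Z), add(add(SSSZ, Z), mul(Z, Z)))))))))))))
  step 46: S(S(S(S(S(S(S(S(S(mul(add(Z, Z), add(add(SSSZ, Z), mul(Z, Z))))))))))))
  step 47: S(S(S(S(S(S(S(S(S(mul(Z, add(add(SSSZ, Z), mul(Z, Z))))))))))))
  step 48: S^9(Z)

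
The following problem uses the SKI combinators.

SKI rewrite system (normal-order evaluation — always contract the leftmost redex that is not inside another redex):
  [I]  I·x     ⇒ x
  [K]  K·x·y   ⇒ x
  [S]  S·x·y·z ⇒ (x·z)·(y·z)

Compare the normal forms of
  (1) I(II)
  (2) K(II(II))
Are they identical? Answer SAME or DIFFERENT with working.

Answer: DIFFERENT — A ⇓ I, B ⇓ KI

Working:
Term A:
  start: I(II)
  step 1: II
  step 2: I

Term B:
  start: K(II(II))
  step 1: K(I(II))
  step 2: K(II)
  step 3: KI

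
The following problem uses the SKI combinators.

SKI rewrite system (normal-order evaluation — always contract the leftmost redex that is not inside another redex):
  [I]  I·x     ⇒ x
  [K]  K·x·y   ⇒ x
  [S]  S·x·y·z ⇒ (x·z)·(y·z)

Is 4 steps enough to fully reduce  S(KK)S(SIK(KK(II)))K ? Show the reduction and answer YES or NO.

Answer: NO — after 4 steps the term is S(I(KK(II))(K(KK(II)))), not yet normal

Reduction:
  start: S(KK)S(SIK(KK(II)))K
  →1  KK(SIK(KK(II)))(S(SIK(KK(II))))K
  →2  K(S(SIK(KK(II))))K
  →3  S(SIK(KK(II)))
  →4  S(I(KK(II))(K(KK(II))))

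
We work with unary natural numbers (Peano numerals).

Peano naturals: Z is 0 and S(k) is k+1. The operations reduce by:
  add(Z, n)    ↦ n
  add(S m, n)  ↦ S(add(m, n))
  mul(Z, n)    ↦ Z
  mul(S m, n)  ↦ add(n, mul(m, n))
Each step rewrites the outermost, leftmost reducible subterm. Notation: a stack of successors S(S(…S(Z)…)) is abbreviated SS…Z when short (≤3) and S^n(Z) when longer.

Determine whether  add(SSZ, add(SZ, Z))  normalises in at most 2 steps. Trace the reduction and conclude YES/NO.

Answer: NO — after 2 steps the term is S(S(add(Z, add(SZ, Z)))), not yet normal

Reduction:
  start: add(SSZ, add(SZ, Z))
  →1  S(add(SZ, add(SZ, Z)))
  →2  S(S(add(Z, add(SZ, Z))))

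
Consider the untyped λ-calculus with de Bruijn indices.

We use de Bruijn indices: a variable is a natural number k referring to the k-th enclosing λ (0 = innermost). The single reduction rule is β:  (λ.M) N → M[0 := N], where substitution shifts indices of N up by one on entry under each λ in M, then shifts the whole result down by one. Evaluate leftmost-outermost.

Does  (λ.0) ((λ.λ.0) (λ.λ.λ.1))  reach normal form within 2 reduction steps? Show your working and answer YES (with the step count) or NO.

  start: (λ.0) ((λ.λ.0) (λ.λ.λ.1))
  [1] (λ.λ.0) (λ.λ.λ.1)
  [2] λ.0

Answer: YES — reaches normal form λ.0 in 2 ≤ 2 steps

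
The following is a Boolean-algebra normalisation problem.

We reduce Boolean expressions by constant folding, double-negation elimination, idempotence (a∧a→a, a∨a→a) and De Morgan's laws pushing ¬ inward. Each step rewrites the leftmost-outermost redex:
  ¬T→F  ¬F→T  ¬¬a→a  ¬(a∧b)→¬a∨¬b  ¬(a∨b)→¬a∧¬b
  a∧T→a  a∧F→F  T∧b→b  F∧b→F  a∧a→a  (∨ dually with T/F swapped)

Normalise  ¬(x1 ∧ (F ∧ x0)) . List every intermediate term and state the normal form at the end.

Answer: normal form = T  (in 5 steps)

Working:
  start: ¬(x1 ∧ (F ∧ x0))
  step 1: ¬x1 ∨ ¬(F ∧ x0)
  step 2: ¬x1 ∨ (¬F ∨ ¬x0)
  step 3: ¬x1 ∨ (T ∨ ¬x0)
  step 4: ¬x1 ∨ T
  step 5: T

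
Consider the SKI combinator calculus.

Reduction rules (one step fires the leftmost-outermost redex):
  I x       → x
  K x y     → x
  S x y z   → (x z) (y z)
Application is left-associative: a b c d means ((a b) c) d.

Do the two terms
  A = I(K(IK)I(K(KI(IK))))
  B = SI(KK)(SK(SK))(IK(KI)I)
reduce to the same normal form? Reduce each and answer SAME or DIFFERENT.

Term A:
  start: I(K(IK)I(K(KI(IK))))
  step 1: K(IK)I(K(KI(IK)))
  step 2: IK(K(KI(IK)))
  step 3: K(K(KI(IK)))
  step 4: K(KI)

Term B:
  start: SI(KK)(SK(SK))(IK(KI)I)
  step 1: I(SK(SK))(KK(SK(SK)))(IK(KI)I)
  step 2: SK(SK)(KK(SK(SK)))(IK(KI)I)
  step 3: K(KK(SK(SK)))(SK(KK(SK(SK))))(IK(KI)I)
  step 4: KK(SK(SK))(IK(KI)I)
  step 5: K(IK(KI)I)
  step 6: K(K(KI)I)
  step 7: K(KI)

Answer: SAME — A ⇓ K(KI), B ⇓ K(KI)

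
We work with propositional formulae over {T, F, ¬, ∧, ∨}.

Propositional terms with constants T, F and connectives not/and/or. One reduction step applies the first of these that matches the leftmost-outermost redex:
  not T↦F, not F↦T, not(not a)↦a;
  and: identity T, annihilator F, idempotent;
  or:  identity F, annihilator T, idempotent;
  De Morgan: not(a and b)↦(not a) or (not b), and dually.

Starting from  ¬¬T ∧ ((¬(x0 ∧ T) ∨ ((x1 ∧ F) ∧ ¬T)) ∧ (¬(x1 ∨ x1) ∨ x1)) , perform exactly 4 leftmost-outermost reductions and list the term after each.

Answer: after 4 steps: ((¬x0 ∨ F) ∨ ((x1 ∧ F) ∧ ¬T)) ∧ (¬(x1 ∨ x1) ∨ x1)

Reduction:
  start: ¬¬T ∧ ((¬(x0 ∧ T) ∨ ((x1 ∧ F) ∧ ¬T)) ∧ (¬(x1 ∨ x1) ∨ x1))
  step 1: T ∧ ((¬(x0 ∧ T) ∨ ((x1 ∧ F) ∧ ¬T)) ∧ (¬(x1 ∨ x1) ∨ x1))
  step 2: (¬(x0 ∧ T) ∨ ((x1 ∧ F) ∧ ¬T)) ∧ (¬(x1 ∨ x1) ∨ x1)
  step 3: ((¬x0 ∨ ¬T) ∨ ((x1 ∧ F) ∧ ¬T)) ∧ (¬(x1 ∨ x1) ∨ x1)
  step 4: ((¬x0 ∨ F) ∨ ((x1 ∧ F) ∧ ¬T)) ∧ (¬(x1 ∨ x1) ∨ x1)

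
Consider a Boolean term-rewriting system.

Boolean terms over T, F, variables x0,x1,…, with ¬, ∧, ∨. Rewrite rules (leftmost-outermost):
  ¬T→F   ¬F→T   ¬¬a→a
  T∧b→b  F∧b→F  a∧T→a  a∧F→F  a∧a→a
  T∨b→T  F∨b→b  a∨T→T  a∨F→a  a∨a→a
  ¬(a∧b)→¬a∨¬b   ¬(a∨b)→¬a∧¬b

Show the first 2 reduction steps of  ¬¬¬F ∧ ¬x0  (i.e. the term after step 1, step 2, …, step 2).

Answer: after 2 steps: T ∧ ¬x0

Reduction:
  start: ¬¬¬F ∧ ¬x0
  [1] ¬F ∧ ¬x0
  [2] T ∧ ¬x0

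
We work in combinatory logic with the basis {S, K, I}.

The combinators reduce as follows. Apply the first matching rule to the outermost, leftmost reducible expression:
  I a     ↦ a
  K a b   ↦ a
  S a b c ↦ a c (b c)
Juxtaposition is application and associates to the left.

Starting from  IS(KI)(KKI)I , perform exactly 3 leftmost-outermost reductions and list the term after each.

Answer: after 3 steps: I(KKII)

Reduction:
  start: IS(KI)(KKI)I
  [1] S(KI)(KKI)I
  [2] KII(KKII)
  [3] I(KKII)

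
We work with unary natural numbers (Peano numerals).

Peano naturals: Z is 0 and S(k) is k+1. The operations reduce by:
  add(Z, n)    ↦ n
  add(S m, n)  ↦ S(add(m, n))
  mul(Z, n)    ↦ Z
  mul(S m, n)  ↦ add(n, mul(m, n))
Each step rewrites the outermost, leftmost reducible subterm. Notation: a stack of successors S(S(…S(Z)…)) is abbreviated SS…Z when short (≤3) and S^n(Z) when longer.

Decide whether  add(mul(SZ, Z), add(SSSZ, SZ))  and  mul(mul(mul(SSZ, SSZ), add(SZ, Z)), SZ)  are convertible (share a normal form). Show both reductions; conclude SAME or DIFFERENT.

Term A:
  start: add(mul(SZ, Z), add(SSSZ, SZ))
  →1  add(add(Z, mul(Z, Z)), add(SSSZ, SZ))
  →2  add(mul(Z, Z), add(SSSZ, SZ))
  →3  add(Z, add(SSSZ, SZ))
  →4  add(SSSZ, SZ)
  →5  S(add(SSZ, SZ))
  →6  S(S(add(SZ, SZ)))
  →7  S(S(S(add(Z, SZ))))
  →8  S^4(Z)

Term B:
  start: mul(mul(mul(SSZ, SSZ), add(SZ, Z)), SZ)
  →1  mul(mul(add(SSZ, mul(SZ, SSZ)), add(SZ, Z)), SZ)
  →2  mul(mul(S(add(SZ, mul(SZ, SSZ))), add(SZ, Z)), SZ)
  →3  mul(add(add(SZ, Z), mul(add(SZ, mul(SZ, SSZ)), add(SZ, Z))), SZ)
  →4  mul(add(S(add(Z, Z)), mul(add(SZ, mul(SZ, SSZ)), add(SZ, Z))), SZ)
  →5  mul(S(add(add(Z, Z), mul(add(SZ, mul(SZ, SSZ)), add(SZ, Z)))), SZ)
  →6  add(SZ, mul(add(add(Z, Z), mul(add(SZ, mul(SZ, SSZ)), add(SZ, Z))), SZ))
  →7  S(add(Z, mul(add(add(Z, Z), mul(add(SZ, mul(SZ, SSZ)), add(SZ, Z))), SZ)))
  →8  S(mul(add(add(Z, Z), mul(add(SZ, mul(SZ, SSZ)), add(SZ, Z))), SZ))
  →9  S(mul(add(Z, mul(add(SZ, mul(SZ, SSZ)), add(SZ, Z))), SZ))
  →10  S(mul(mul(add(SZ, mul(SZ, SSZ)), add(SZ, Z)), SZ))
  →11  S(mul(mul(S(add(Z, mul(SZ, SSZ))), add(SZ, Z)), SZ))
  →12  S(mul(add(add(SZ, Z), mul(add(Z, mul(SZ, SSZ)), add(SZ, Z))), SZ))
  →13  S(mul(add(S(add(Z, Z)), mul(add(Z, mul(SZ, SSZ)), add(SZ, Z))), SZ))
  →14  S(mul(S(add(add(Z, Z), mul(add(Z, mul(SZ, SSZ)), add(SZ, Z)))), SZ))
  →15  S(add(SZ, mul(add(add(Z, Z), mul(add(Z, mul(SZ, SSZ)), add(SZ, Z))), SZ)))
  →16  S(S(add(Z, mul(add(add(Z, Z), mul(add(Z, mul(SZ, SSZ)), add(SZ, Z))), SZ))))
  →17  S(S(mul(add(add(Z, Z), mul(add(Z, mul(SZ, SSZ)), add(SZ, Z))), SZ)))
  →18  S(S(mul(add(Z, mul(add(Z, mul(SZ, SSZ)), add(SZ, Z))), SZ)))
  →19  S(S(mul(mul(add(Z, mul(SZ, SSZ)), add(SZ, Z)), SZ)))
  →20  S(S(mul(mul(mul(SZ, SSZ), add(SZ, Z)), SZ)))
  →21  S(S(mul(mul(add(SSZ, mul(Z, SSZ)), add(SZ, Z)), SZ)))
  →22  S(S(mul(mul(S(add(SZ, mul(Z, SSZ))), add(SZ, Z)), SZ)))
  →23  S(S(mul(add(add(SZ, Z), mul(add(SZ, mul(Z, SSZ)), add(SZ, Z))), SZ)))
  →24  S(S(mul(add(S(add(Z, Z)), mul(add(SZ, mul(Z, SSZ)), add(SZ, Z))), SZ)))
  →25  S(S(mul(S(add(add(Z, Z), mul(add(SZ, mul(Z, SSZ)), add(SZ, Z)))), SZ)))
  →26  S(S(add(SZ, mul(add(add(Z, Z), mul(add(SZ, mul(Z, SSZ)), add(SZ, Z))), SZ))))
  →27  S(S(S(add(Z, mul(add(add(Z, Z), mul(add(SZ, mul(Z, SSZ)), add(SZ, Z))), SZ)))))
  →28  S(S(S(mul(add(add(Z, Z), mul(add(SZ, mul(Z, SSZ)), add(SZ, Z))), SZ))))
  →29  S(S(S(mul(add(Z, mul(add(SZ, mul(Z, SSZ)), add(SZ, Z))), SZ))))
  →30  S(S(S(mul(mul(add(SZ, mul(Z, SSZ)), add(SZ, Z)), SZ))))
  →31  S(S(S(mul(mul(S(add(Z, mul(Z, SSZ))), add(SZ, Z)), SZ))))
  →32  S(S(S(mul(add(add(SZ, Z), mul(add(Z, mul(Z, SSZ)), add(SZ, Z))), SZ))))
  →33  S(S(S(mul(add(S(add(Z, Z)), mul(add(Z, mul(Z, SSZ)), add(SZ, Z))), SZ))))
  →34  S(S(S(mul(S(add(add(Z, Z), mul(add(Z, mul(Z, SSZ)), add(SZ, Z)))), SZ))))
  →35  S(S(S(add(SZ, mul(add(add(Z, Z), mul(add(Z, mul(Z, SSZ)), add(SZ, Z))), SZ)))))
  →36  S(S(S(S(add(Z, mul(add(add(Z, Z), mul(add(Z, mul(Z, SSZ)), add(SZ, Z))), SZ))))))
  →37  S(S(S(S(mul(add(add(Z, Z), mul(add(Z, mul(Z, SSZ)), add(SZ, Z))), SZ)))))
  →38  S(S(S(S(mul(add(Z, mul(add(Z, mul(Z, SSZ)), add(SZ, Z))), SZ)))))
  →39  S(S(S(S(mul(mul(add(Z, mul(Z, SSZ)), add(SZ, Z)), SZ)))))
  →40  S(S(S(S(mul(mul(mul(Z, SSZ), add(SZ, Z)), SZ)))))
  →41  S(S(S(S(mul(mul(Z, add(SZ, Z)), SZ)))))
  →42  S(S(S(S(mul(Z, SZ)))))
  →43  S^4(Z)

Answer: SAME — A ⇓ S^4(Z), B ⇓ S^4(Z)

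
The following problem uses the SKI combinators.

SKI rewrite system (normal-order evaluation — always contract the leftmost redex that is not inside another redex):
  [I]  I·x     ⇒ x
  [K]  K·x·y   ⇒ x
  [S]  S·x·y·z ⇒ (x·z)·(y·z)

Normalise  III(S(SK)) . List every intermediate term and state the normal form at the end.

  start: III(S(SK))
  →1  II(S(SK))
  →2  I(S(SK))
  →3  S(SK)

Answer: normal form = S(SK)  (in 3 steps)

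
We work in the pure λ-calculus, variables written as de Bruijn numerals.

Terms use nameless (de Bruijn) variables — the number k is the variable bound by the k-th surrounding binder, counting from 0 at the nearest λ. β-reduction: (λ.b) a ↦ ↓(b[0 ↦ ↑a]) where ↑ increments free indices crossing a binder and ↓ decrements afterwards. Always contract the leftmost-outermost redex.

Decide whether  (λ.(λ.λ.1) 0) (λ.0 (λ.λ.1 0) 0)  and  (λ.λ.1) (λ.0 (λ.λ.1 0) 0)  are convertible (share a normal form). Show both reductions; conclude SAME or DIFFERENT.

Answer: SAME — A ⇓ λ.λ.0 (λ.λ.1 0) 0, B ⇓ λ.λ.0 (λ.λ.1 0) 0

Working:
Term A:
  start: (λ.(λ.λ.1) 0) (λ.0 (λ.λ.1 0) 0)
  step 1: (λ.λ.1) (λ.0 (λ.λ.1 0) 0)
  step 2: λ.λ.0 (λ.λ.1 0) 0

Term B:
  start: (λ.λ.1) (λ.0 (λ.λ.1 0) 0)
  step 1: λ.λ.0 (λ.λ.1 0) 0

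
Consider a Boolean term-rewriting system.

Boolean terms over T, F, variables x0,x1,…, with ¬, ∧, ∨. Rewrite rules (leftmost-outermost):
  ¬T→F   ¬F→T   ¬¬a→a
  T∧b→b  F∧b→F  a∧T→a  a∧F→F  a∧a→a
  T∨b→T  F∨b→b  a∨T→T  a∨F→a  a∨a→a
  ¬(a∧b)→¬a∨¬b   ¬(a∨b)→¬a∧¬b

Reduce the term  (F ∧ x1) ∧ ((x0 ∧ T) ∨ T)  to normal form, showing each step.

  start: (F ∧ x1) ∧ ((x0 ∧ T) ∨ T)
  [1] F ∧ ((x0 ∧ T) ∨ T)
  [2] F

Answer: normal form = F  (in 2 steps)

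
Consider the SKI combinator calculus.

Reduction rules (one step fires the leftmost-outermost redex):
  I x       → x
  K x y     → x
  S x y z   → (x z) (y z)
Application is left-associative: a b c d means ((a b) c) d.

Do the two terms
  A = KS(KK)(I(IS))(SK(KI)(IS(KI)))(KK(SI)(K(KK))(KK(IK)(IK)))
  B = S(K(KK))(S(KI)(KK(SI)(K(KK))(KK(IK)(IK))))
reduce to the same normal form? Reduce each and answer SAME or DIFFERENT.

Term A:
  start: KS(KK)(I(IS))(SK(KI)(IS(KI)))(KK(SI)(K(KK))(KK(IK)(IK)))
  step 1: S(I(IS))(SK(KI)(IS(KI)))(KK(SI)(K(KK))(KK(IK)(IK)))
  step 2: I(IS)(KK(SI)(K(KK))(KK(IK)(IK)))(SK(KI)(IS(KI))(KK(SI)(K(KK))(KK(IK)(IK))))
  step 3: IS(KK(SI)(K(KK))(KK(IK)(IK)))(SK(KI)(IS(KI))(KK(SI)(K(KK))(KK(IK)(IK))))
  step 4: S(KK(SI)(K(KK))(KK(IK)(IK)))(SK(KI)(IS(KI))(KK(SI)(K(KK))(KK(IK)(IK))))
  step 5: S(K(K(KK))(KK(IK)(IK)))(SK(KI)(IS(KI))(KK(SI)(K(KK))(KK(IK)(IK))))
  step 6: S(K(KK))(SK(KI)(IS(KI))(KK(SI)(K(KK))(KK(IK)(IK))))
  step 7: S(K(KK))(K(IS(KI))(KI(IS(KI)))(KK(SI)(K(KK))(KK(IK)(IK))))
  step 8: S(K(KK))(IS(KI)(KK(SI)(K(KK))(KK(IK)(IK))))
  step 9: S(K(KK))(S(KI)(KK(SI)(K(KK))(KK(IK)(IK))))
  step 10: S(K(KK))(S(KI)(K(K(KK))(KK(IK)(IK))))
  step 11: S(K(KK))(S(KI)(K(KK)))

Term B:
  start: S(K(KK))(S(KI)(KK(SI)(K(KK))(KK(IK)(IK))))
  step 1: S(K(KK))(S(KI)(K(K(KK))(KK(IK)(IK))))
  step 2: S(K(KK))(S(KI)(K(KK)))

Answer: SAME — A ⇓ S(K(KK))(S(KI)(K(KK))), B ⇓ S(K(KK))(S(KI)(K(KK)))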